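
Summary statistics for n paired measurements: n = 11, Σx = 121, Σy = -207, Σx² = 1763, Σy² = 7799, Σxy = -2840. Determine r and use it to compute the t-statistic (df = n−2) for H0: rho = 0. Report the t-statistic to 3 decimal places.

Numerator: nΣxy − (Σx)(Σy) = 11·(-2840) − (121)(-207) = -6193
Denominator: √[(nΣx²−(Σx)²)(nΣy²−(Σy)²)]
  nΣx²−(Σx)² = 11·1763 − 14641 = 4752;  nΣy²−(Σy)² = 11·7799 − 42849 = 42940
  √(4752·42940) = √204050880 = 14284.6379
r = -6193 / 14284.6379 = -0.4335
t = r·√(n−2)/√(1−r²) = -0.4335·√9 / √(1−0.187922) = -1.300500 / 0.901154 = -1.443

-1.443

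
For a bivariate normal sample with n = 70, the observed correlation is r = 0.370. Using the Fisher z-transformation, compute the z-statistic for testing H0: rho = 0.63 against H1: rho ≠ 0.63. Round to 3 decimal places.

-2.889

Fisher z: atanh(0.370) = 0.388423, atanh(0.63) = 0.741416
z = (z_r − z_0)·√(n−3) = (0.388423 − 0.741416)·√67 = -0.352993 · 8.185353 = -2.889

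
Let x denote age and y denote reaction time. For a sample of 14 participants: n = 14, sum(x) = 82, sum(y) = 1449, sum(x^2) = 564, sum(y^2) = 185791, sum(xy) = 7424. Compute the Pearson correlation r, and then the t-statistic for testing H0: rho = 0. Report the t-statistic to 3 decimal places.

-2.694

S_xy = nΣxy − ΣxΣy = 14·7424 − 82·1449 = 103936 − 118818 = -14882
S_xx = nΣx² − (Σx)² = 14·564 − 82² = 7896 − 6724 = 1172
S_yy = nΣy² − (Σy)² = 14·185791 − 1449² = 2601074 − 2099601 = 501473
r = S_xy / √(S_xx·S_yy) = -14882 / √(1172·501473) = -14882 / √587726356 = -14882 / 24243.0682 = -0.6139
t = r·√(n−2)/√(1−r²) = -0.6139·√12 / √(1−0.376873) = -2.126612 / 0.789384 = -2.694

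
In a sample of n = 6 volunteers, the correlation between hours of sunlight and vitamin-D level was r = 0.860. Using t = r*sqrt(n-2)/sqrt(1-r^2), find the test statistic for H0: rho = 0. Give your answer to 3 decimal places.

1 − r² = 1 − 0.739600 = 0.260400;  √(1−r²) = 0.510294
√(n−2) = √4 = 2.000000
t = r·√(n−2)/√(1−r²) = 0.860 · 2.000000 / 0.510294 = 3.371

3.371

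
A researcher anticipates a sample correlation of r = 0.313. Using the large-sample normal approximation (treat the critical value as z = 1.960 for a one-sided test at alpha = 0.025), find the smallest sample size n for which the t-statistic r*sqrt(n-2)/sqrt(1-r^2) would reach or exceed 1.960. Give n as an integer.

Need r·√(n−2)/√(1−r²) ≥ 1.960
√(n−2) ≥ 1.960·√(1−0.097969) / 0.313 = 1.960·0.949753 / 0.313 = 5.9473
n−2 ≥ 35.3704  ⇒  n ≥ 37.3704
Smallest integer n = 38

38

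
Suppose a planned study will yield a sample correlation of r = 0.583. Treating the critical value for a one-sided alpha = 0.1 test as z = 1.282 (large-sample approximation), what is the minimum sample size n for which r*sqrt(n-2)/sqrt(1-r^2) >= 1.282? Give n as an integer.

6

Need r·√(n−2)/√(1−r²) ≥ 1.282
√(n−2) ≥ 1.282·√(1−0.339889) / 0.583 = 1.282·0.812472 / 0.583 = 1.7866
n−2 ≥ 3.1919  ⇒  n ≥ 5.1919
Smallest integer n = 6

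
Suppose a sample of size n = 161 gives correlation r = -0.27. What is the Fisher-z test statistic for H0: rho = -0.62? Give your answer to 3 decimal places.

5.633

Fisher z: atanh(-0.27) = -0.276864, atanh(-0.62) = -0.725005
z = (z_r − z_0)·√(n−3) = (-0.276864 − (-0.725005))·√158 = 0.448141 · 12.569805 = 5.633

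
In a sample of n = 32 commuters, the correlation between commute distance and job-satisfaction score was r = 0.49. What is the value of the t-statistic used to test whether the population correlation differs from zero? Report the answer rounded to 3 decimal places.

1 − r² = 1 − 0.2401 = 0.7599;  √(1−r²) = 0.871722
√(n−2) = √30 = 5.477226
t = r·√(n−2)/√(1−r²) = 0.49 · 5.477226 / 0.871722 = 3.079

3.079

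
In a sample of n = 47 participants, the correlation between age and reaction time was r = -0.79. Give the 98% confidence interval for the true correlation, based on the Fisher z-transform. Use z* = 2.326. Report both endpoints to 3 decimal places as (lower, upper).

(-0.890, -0.617)

z_r = atanh(-0.79) = -1.071432;  SE = 1/√(n−3) = 1/√44 = 0.150756
z-limits: -1.071432 ± 2.326·0.150756 = -1.071432 ± 0.350658 = [-1.422090, -0.720774]
ρ-limits: (tanh -1.422090, tanh -0.720774) = (-0.890, -0.617)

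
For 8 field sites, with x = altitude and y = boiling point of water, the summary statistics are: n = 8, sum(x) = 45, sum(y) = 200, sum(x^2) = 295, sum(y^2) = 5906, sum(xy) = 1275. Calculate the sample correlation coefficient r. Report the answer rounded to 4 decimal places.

S_xy = nΣxy − ΣxΣy = 8·1275 − 45·200 = 10200 − 9000 = 1200
S_xx = nΣx² − (Σx)² = 8·295 − 45² = 2360 − 2025 = 335
S_yy = nΣy² − (Σy)² = 8·5906 − 200² = 47248 − 40000 = 7248
r = S_xy / √(S_xx·S_yy) = 1200 / √(335·7248) = 1200 / √2428080 = 1200 / 1558.2298 = 0.7701

0.7701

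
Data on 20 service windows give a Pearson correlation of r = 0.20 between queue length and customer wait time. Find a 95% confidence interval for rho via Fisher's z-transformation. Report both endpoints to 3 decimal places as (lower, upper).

z_r = atanh(0.20) = 0.202733;  SE = 1/√(n−3) = 1/√17 = 0.242536
z-limits: 0.202733 ± 1.960·0.242536 = 0.202733 ± 0.475371 = [-0.272638, 0.678104]
ρ-limits: (tanh -0.272638, tanh 0.678104) = (-0.266, 0.590)

(-0.266, 0.590)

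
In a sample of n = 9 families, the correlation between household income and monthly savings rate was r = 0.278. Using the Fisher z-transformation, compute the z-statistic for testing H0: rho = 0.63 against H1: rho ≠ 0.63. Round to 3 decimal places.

Fisher z: atanh(0.278) = 0.285513, atanh(0.63) = 0.741416
z = (z_r − z_0)·√(n−3) = (0.285513 − 0.741416)·√6 = -0.455903 · 2.449490 = -1.117

-1.117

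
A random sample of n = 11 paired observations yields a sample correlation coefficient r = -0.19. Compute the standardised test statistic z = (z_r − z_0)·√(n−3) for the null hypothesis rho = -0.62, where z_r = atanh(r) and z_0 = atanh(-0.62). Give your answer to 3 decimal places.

z_r = atanh(-0.19) = -0.192337,  z_0 = atanh(-0.62) = -0.725005
SE = 1/√(n−3) = 1/√8 = 0.353553
z = (z_r − z_0)/SE = (-0.192337 − (-0.725005)) / 0.353553 = 0.532668 / 0.353553 = 1.507

1.507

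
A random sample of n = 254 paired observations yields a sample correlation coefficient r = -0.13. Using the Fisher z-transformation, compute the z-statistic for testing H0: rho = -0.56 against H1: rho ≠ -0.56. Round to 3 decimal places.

Fisher z: atanh(-0.13) = -0.130740, atanh(-0.56) = -0.632833
z = (z_r − z_0)·√(n−3) = (-0.130740 − (-0.632833))·√251 = 0.502093 · 15.842980 = 7.955

7.955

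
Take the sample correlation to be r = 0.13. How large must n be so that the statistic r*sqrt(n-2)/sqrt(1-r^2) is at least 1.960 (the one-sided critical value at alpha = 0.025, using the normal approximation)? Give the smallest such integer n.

226

r√(n−2)/√(1−r²) ≥ 1.960  ⇔  n−2 ≥ (1.960)²·(1−r²)/r²
(1−r²)/r² = (1−0.0169)/0.0169 = 58.1716
n ≥ 2 + 3.8416·58.1716 = 2 + 223.4720 = 225.4720
⌈225.4720⌉ = 226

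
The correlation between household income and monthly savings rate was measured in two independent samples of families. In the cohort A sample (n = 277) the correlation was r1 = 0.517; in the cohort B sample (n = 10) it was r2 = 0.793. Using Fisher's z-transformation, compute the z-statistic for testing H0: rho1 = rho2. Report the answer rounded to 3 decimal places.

Fisher z-transforms: z1 = atanh(0.517) = 0.572237, z2 = atanh(0.793) = 1.079463; difference d = -0.507226
Var(d) = 1/274 + 1/7 = 0.0036496 + 0.1428571 = 0.1465067
z = d/√Var(d) = -0.507226 / √0.1465067 = -0.507226 / 0.382762 = -1.325

-1.325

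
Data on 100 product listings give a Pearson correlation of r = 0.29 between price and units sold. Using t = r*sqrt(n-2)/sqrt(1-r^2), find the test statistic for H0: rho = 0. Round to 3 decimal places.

1 − r² = 1 − 0.0841 = 0.9159;  √(1−r²) = 0.957027
√(n−2) = √98 = 9.899495
t = r·√(n−2)/√(1−r²) = 0.29 · 9.899495 / 0.957027 = 3.000

3.000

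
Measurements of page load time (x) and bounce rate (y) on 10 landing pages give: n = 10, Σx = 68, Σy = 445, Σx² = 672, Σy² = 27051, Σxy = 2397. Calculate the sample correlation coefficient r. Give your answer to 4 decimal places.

-0.5103

Numerator: nΣxy − (Σx)(Σy) = 10·2397 − (68)(445) = -6290
Denominator: √[(nΣx²−(Σx)²)(nΣy²−(Σy)²)]
  nΣx²−(Σx)² = 10·672 − 4624 = 2096;  nΣy²−(Σy)² = 10·27051 − 198025 = 72485
  √(2096·72485) = √151928560 = 12325.9304
r = -6290 / 12325.9304 = -0.5103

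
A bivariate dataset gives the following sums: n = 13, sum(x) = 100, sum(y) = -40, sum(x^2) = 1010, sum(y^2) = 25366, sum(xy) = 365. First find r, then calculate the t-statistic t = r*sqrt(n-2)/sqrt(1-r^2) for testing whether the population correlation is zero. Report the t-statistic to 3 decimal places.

S_xy = nΣxy − ΣxΣy = 13·365 − 100·(-40) = 4745 − (-4000) = 8745
S_xx = nΣx² − (Σx)² = 13·1010 − 100² = 13130 − 10000 = 3130
S_yy = nΣy² − (Σy)² = 13·25366 − (-40)² = 329758 − 1600 = 328158
r = S_xy / √(S_xx·S_yy) = 8745 / √(3130·328158) = 8745 / √1027134540 = 8745 / 32048.9398 = 0.2729
t = r·√(n−2)/√(1−r²) = 0.2729·√11 / √(1−0.074474) = 0.905107 / 0.962043 = 0.941

0.941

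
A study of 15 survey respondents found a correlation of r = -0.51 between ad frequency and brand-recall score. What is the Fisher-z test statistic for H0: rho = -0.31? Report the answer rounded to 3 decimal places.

-0.839

z_r = atanh(-0.51) = -0.562730,  z_0 = atanh(-0.31) = -0.320545
SE = 1/√(n−3) = 1/√12 = 0.288675
z = (z_r − z_0)/SE = (-0.562730 − (-0.320545)) / 0.288675 = -0.242185 / 0.288675 = -0.839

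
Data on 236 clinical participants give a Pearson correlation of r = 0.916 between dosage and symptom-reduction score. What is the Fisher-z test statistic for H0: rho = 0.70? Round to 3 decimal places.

10.628

z_r = atanh(0.916) = 1.563589,  z_0 = atanh(0.70) = 0.867301
SE = 1/√(n−3) = 1/√233 = 0.065512
z = (z_r − z_0)/SE = (1.563589 − 0.867301) / 0.065512 = 0.696288 / 0.065512 = 10.628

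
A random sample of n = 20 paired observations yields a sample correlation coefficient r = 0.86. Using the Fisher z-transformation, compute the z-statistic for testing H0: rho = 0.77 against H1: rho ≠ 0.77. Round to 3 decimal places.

1.126

Fisher z: atanh(0.86) = 1.293345, atanh(0.77) = 1.020328
z = (z_r − z_0)·√(n−3) = (1.293345 − 1.020328)·√17 = 0.273017 · 4.123106 = 1.126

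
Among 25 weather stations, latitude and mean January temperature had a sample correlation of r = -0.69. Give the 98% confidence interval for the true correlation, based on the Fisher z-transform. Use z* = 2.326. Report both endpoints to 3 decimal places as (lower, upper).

(-0.873, -0.338)

Fisher z: z_r = atanh(r) = ½·ln((1+(-0.69))/(1−(-0.69))) = -0.847956
SE(z) = 1/√(n−3) = 1/√22 = 0.213201
98% ⇒ z* = 2.326; margin = 2.326·0.213201 = 0.495906
CI on z-scale: (-1.343862, -0.352050)
Back-transform: tanh(-1.343862) = -0.872597, tanh(-0.352050) = -0.338192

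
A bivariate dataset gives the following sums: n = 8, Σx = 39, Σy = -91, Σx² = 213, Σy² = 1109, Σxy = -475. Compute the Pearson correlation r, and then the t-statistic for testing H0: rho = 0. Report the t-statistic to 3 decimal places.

-2.893

Numerator: nΣxy − (Σx)(Σy) = 8·(-475) − (39)(-91) = -251
Denominator: √[(nΣx²−(Σx)²)(nΣy²−(Σy)²)]
  nΣx²−(Σx)² = 8·213 − 1521 = 183;  nΣy²−(Σy)² = 8·1109 − 8281 = 591
  √(183·591) = √108153 = 328.8662
r = -251 / 328.8662 = -0.7632
t = r·√(n−2)/√(1−r²) = -0.7632·√6 / √(1−0.582474) = -1.869451 / 0.646163 = -2.893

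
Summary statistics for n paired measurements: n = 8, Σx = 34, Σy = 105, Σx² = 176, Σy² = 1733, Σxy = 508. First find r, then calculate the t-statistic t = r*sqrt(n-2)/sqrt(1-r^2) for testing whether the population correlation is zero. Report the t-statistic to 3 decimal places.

S_xy = nΣxy − ΣxΣy = 8·508 − 34·105 = 4064 − 3570 = 494
S_xx = nΣx² − (Σx)² = 8·176 − 34² = 1408 − 1156 = 252
S_yy = nΣy² − (Σy)² = 8·1733 − 105² = 13864 − 11025 = 2839
r = S_xy / √(S_xx·S_yy) = 494 / √(252·2839) = 494 / √715428 = 494 / 845.8298 = 0.5840
t = r·√(n−2)/√(1−r²) = 0.5840·√6 / √(1−0.341056) = 1.430502 / 0.811754 = 1.762

1.762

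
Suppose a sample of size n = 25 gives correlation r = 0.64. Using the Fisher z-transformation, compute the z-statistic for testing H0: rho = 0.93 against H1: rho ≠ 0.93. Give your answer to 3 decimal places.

-4.222

Fisher z: atanh(0.64) = 0.758174, atanh(0.93) = 1.658390
z = (z_r − z_0)·√(n−3) = (0.758174 − 1.658390)·√22 = -0.900216 · 4.690416 = -4.222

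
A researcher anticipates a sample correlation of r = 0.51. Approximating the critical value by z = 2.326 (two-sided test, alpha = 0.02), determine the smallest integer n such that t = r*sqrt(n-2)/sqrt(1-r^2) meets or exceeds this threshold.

r√(n−2)/√(1−r²) ≥ 2.326  ⇔  n−2 ≥ (2.326)²·(1−r²)/r²
(1−r²)/r² = (1−0.2601)/0.2601 = 2.8447
n ≥ 2 + 5.410276·2.8447 = 2 + 15.3906 = 17.3906
⌈17.3906⌉ = 18

18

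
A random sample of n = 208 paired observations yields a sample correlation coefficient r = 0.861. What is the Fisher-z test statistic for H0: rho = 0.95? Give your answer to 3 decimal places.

z_r = atanh(0.861) = 1.297198,  z_0 = atanh(0.95) = 1.831781
SE = 1/√(n−3) = 1/√205 = 0.069843
z = (z_r − z_0)/SE = (1.297198 − 1.831781) / 0.069843 = -0.534583 / 0.069843 = -7.654

-7.654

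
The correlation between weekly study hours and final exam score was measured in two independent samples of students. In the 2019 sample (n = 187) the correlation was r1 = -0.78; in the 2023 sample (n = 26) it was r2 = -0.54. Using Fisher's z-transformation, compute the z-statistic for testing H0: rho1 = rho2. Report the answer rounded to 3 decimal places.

Fisher z-transforms: z1 = atanh(-0.78) = -1.045371, z2 = atanh(-0.54) = -0.604156; difference d = -0.441215
Var(d) = 1/184 + 1/23 = 0.0054348 + 0.0434783 = 0.0489131
z = d/√Var(d) = -0.441215 / √0.0489131 = -0.441215 / 0.221163 = -1.995

-1.995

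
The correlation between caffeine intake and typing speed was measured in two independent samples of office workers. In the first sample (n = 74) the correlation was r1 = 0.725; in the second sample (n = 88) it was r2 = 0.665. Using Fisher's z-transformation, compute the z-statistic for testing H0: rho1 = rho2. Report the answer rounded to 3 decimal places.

0.724

Fisher z-transforms: z1 = atanh(0.725) = 0.918106, z2 = atanh(0.665) = 0.801725; difference d = 0.116381
Var(d) = 1/71 + 1/85 = 0.0140845 + 0.0117647 = 0.0258492
z = d/√Var(d) = 0.116381 / √0.0258492 = 0.116381 / 0.160777 = 0.724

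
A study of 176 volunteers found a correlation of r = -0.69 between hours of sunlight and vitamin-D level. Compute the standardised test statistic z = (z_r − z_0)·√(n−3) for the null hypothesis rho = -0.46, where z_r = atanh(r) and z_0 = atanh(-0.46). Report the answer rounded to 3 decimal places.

Fisher z: atanh(-0.69) = -0.847956, atanh(-0.46) = -0.497311
z = (z_r − z_0)·√(n−3) = (-0.847956 − (-0.497311))·√173 = -0.350645 · 13.152946 = -4.612

-4.612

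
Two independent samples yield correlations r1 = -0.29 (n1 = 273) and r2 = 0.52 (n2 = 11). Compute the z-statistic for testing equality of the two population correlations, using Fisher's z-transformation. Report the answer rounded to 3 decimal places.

-2.439

Fisher z-transforms: z1 = atanh(-0.29) = -0.298566, z2 = atanh(0.52) = 0.576340; difference d = -0.874906
Var(d) = 1/270 + 1/8 = 0.0037037 + 0.1250000 = 0.1287037
z = d/√Var(d) = -0.874906 / √0.1287037 = -0.874906 / 0.358753 = -2.439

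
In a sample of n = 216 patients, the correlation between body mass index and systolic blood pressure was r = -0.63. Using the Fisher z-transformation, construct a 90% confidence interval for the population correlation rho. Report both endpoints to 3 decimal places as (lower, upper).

Fisher z: z_r = atanh(r) = ½·ln((1+(-0.63))/(1−(-0.63))) = -0.741416
SE(z) = 1/√(n−3) = 1/√213 = 0.068519
90% ⇒ z* = 1.645; margin = 1.645·0.068519 = 0.112714
CI on z-scale: (-0.854130, -0.628702)
Back-transform: tanh(-0.854130) = -0.693221, tanh(-0.628702) = -0.557158

(-0.693, -0.557)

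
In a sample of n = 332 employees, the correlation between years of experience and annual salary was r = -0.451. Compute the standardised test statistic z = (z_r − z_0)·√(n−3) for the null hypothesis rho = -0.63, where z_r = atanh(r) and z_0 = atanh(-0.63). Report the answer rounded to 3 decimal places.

z_r = atanh(-0.451) = -0.485955,  z_0 = atanh(-0.63) = -0.741416
SE = 1/√(n−3) = 1/√329 = 0.055132
z = (z_r − z_0)/SE = (-0.485955 − (-0.741416)) / 0.055132 = 0.255461 / 0.055132 = 4.634

4.634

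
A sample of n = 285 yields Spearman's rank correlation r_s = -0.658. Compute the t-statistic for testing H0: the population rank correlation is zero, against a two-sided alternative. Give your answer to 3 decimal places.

-14.700

1 − r_s² = 1 − 0.432964 = 0.567036;  √(1−r_s²) = 0.753018
√(n−2) = √283 = 16.822604
t = r_s·√(n−2)/√(1−r_s²) = -0.658 · 16.822604 / 0.753018 = -14.700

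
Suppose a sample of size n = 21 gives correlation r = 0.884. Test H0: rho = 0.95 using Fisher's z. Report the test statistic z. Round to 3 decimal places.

-1.858

z_r = atanh(0.884) = 1.393781,  z_0 = atanh(0.95) = 1.831781
SE = 1/√(n−3) = 1/√18 = 0.235702
z = (z_r − z_0)/SE = (1.393781 − 1.831781) / 0.235702 = -0.438000 / 0.235702 = -1.858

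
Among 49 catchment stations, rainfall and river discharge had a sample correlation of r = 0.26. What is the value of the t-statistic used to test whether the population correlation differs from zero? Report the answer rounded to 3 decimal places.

1.846

1 − r² = 1 − 0.0676 = 0.9324;  √(1−r²) = 0.965609
√(n−2) = √47 = 6.855655
t = r·√(n−2)/√(1−r²) = 0.26 · 6.855655 / 0.965609 = 1.846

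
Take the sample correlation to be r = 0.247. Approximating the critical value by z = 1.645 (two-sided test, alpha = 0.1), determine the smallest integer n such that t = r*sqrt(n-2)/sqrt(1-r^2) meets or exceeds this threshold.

44

Need r·√(n−2)/√(1−r²) ≥ 1.645
√(n−2) ≥ 1.645·√(1−0.061009) / 0.247 = 1.645·0.969015 / 0.247 = 6.4536
n−2 ≥ 41.6490  ⇒  n ≥ 43.6490
Smallest integer n = 44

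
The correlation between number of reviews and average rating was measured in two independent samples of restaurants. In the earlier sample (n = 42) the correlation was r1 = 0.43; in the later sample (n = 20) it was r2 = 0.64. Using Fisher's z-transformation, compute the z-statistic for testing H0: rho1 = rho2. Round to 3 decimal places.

Fisher z-transforms: z1 = atanh(0.43) = 0.459897, z2 = atanh(0.64) = 0.758174; difference d = -0.298277
Var(d) = 1/39 + 1/17 = 0.0256410 + 0.0588235 = 0.0844645
z = d/√Var(d) = -0.298277 / √0.0844645 = -0.298277 / 0.290628 = -1.026

-1.026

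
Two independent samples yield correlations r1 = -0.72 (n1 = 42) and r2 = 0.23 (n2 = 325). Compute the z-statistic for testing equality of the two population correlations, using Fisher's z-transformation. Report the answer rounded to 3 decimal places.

Fisher z-transforms: z1 = atanh(-0.72) = -0.907645, z2 = atanh(0.23) = 0.234189; difference d = -1.141834
Var(d) = 1/39 + 1/322 = 0.0256410 + 0.0031056 = 0.0287466
z = d/√Var(d) = -1.141834 / √0.0287466 = -1.141834 / 0.169548 = -6.735

-6.735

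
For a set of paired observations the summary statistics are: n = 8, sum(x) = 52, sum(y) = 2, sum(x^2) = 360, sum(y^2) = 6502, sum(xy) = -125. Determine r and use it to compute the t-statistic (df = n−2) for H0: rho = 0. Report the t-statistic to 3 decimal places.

S_xy = nΣxy − ΣxΣy = 8·(-125) − 52·2 = -1000 − 104 = -1104
S_xx = nΣx² − (Σx)² = 8·360 − 52² = 2880 − 2704 = 176
S_yy = nΣy² − (Σy)² = 8·6502 − 2² = 52016 − 4 = 52012
r = S_xy / √(S_xx·S_yy) = -1104 / √(176·52012) = -1104 / √9154112 = -1104 / 3025.5763 = -0.3649
t = r·√(n−2)/√(1−r²) = -0.3649·√6 / √(1−0.133152) = -0.893819 / 0.931047 = -0.960

-0.960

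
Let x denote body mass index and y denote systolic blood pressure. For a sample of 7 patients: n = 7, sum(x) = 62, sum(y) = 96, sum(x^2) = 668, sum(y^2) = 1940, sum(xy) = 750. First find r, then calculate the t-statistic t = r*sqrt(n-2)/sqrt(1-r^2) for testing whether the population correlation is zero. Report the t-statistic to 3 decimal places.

-0.886

Numerator: nΣxy − (Σx)(Σy) = 7·750 − (62)(96) = -702
Denominator: √[(nΣx²−(Σx)²)(nΣy²−(Σy)²)]
  nΣx²−(Σx)² = 7·668 − 3844 = 832;  nΣy²−(Σy)² = 7·1940 − 9216 = 4364
  √(832·4364) = √3630848 = 1905.4784
r = -702 / 1905.4784 = -0.3684
t = r·√(n−2)/√(1−r²) = -0.3684·√5 / √(1−0.135719) = -0.823767 / 0.929667 = -0.886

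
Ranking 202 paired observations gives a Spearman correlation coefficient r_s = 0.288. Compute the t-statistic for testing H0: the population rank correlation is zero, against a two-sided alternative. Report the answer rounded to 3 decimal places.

t = r_s·√(n−2) / √(1−r_s²) with r_s = 0.288, n = 202
  = 0.288·√200 / √(1 − 0.082944)
  = 0.288·14.142136 / 0.957630
  = 4.072935 / 0.957630 = 4.253

4.253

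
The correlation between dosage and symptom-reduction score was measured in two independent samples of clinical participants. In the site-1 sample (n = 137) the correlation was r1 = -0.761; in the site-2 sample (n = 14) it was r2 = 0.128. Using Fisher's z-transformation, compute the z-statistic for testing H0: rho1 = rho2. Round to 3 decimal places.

Fisher z-transforms: z1 = atanh(-0.761) = -0.998587, z2 = atanh(0.128) = 0.128706; difference d = -1.127293
Var(d) = 1/134 + 1/11 = 0.0074627 + 0.0909091 = 0.0983718
z = d/√Var(d) = -1.127293 / √0.0983718 = -1.127293 / 0.313643 = -3.594

-3.594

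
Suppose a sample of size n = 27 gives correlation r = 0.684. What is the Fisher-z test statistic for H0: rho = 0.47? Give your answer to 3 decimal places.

1.600

z_r = atanh(0.684) = 0.836592,  z_0 = atanh(0.47) = 0.510070
SE = 1/√(n−3) = 1/√24 = 0.204124
z = (z_r − z_0)/SE = (0.836592 − 0.510070) / 0.204124 = 0.326522 / 0.204124 = 1.600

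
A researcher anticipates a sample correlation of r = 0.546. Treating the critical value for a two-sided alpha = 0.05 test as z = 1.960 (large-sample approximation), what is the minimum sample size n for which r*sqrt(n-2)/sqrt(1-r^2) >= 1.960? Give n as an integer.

r√(n−2)/√(1−r²) ≥ 1.960  ⇔  n−2 ≥ (1.960)²·(1−r²)/r²
(1−r²)/r² = (1−0.298116)/0.298116 = 2.3544
n ≥ 2 + 3.8416·2.3544 = 2 + 9.0447 = 11.0447
⌈11.0447⌉ = 12

12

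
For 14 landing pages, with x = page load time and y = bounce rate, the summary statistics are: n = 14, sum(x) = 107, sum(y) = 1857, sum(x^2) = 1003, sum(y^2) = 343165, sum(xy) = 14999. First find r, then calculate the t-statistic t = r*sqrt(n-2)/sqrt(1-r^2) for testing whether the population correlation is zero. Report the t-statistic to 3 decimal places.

S_xy = nΣxy − ΣxΣy = 14·14999 − 107·1857 = 209986 − 198699 = 11287
S_xx = nΣx² − (Σx)² = 14·1003 − 107² = 14042 − 11449 = 2593
S_yy = nΣy² − (Σy)² = 14·343165 − 1857² = 4804310 − 3448449 = 1355861
r = S_xy / √(S_xx·S_yy) = 11287 / √(2593·1355861) = 11287 / √3515747573 = 11287 / 59293.7397 = 0.1904
t = r·√(n−2)/√(1−r²) = 0.1904·√12 / √(1−0.036252) = 0.659565 / 0.981707 = 0.672

0.672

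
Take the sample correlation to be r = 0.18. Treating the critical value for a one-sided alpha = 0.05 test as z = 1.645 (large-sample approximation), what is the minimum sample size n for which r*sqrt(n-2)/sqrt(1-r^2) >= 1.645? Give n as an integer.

Need r·√(n−2)/√(1−r²) ≥ 1.645
√(n−2) ≥ 1.645·√(1−0.0324) / 0.18 = 1.645·0.983667 / 0.18 = 8.9896
n−2 ≥ 80.8129  ⇒  n ≥ 82.8129
Smallest integer n = 83

83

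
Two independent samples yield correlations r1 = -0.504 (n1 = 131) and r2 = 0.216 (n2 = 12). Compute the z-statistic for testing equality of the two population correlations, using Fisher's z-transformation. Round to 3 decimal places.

-2.245

z1 = atanh(-0.504) = -0.554654,  z2 = atanh(0.216) = 0.219457
SE = √(1/(n1−3) + 1/(n2−3)) = √(1/128 + 1/9) = √(0.0078125 + 0.1111111) = √0.1189236 = 0.344853
z = (z1 − z2)/SE = (-0.554654 − 0.219457) / 0.344853 = -0.774111 / 0.344853 = -2.245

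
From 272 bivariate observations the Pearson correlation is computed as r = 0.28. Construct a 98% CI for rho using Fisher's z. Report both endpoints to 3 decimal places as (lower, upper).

Fisher z: z_r = atanh(r) = ½·ln((1+0.28)/(1−0.28)) = 0.287682
SE(z) = 1/√(n−3) = 1/√269 = 0.060971
98% ⇒ z* = 2.326; margin = 2.326·0.060971 = 0.141819
CI on z-scale: (0.145863, 0.429501)
Back-transform: tanh(0.145863) = 0.144837, tanh(0.429501) = 0.404904

(0.145, 0.405)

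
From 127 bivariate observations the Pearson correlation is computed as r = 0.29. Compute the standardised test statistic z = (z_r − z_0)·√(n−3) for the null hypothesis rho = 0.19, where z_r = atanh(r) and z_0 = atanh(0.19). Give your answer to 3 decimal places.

1.183

Fisher z: atanh(0.29) = 0.298566, atanh(0.19) = 0.192337
z = (z_r − z_0)·√(n−3) = (0.298566 − 0.192337)·√124 = 0.106229 · 11.135529 = 1.183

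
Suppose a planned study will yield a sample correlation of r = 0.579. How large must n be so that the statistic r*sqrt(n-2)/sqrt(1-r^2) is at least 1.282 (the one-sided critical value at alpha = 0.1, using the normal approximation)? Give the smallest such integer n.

6

r√(n−2)/√(1−r²) ≥ 1.282  ⇔  n−2 ≥ (1.282)²·(1−r²)/r²
(1−r²)/r² = (1−0.335241)/0.335241 = 1.9829
n ≥ 2 + 1.643524·1.9829 = 2 + 3.2589 = 5.2589
⌈5.2589⌉ = 6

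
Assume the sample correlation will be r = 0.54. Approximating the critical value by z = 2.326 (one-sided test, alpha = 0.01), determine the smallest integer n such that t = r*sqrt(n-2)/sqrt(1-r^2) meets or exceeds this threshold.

Need r·√(n−2)/√(1−r²) ≥ 2.326
√(n−2) ≥ 2.326·√(1−0.2916) / 0.54 = 2.326·0.841665 / 0.54 = 3.6254
n−2 ≥ 13.1435  ⇒  n ≥ 15.1435
Smallest integer n = 16

16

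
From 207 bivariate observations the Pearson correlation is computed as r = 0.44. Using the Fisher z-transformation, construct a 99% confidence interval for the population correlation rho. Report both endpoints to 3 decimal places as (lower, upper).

(0.284, 0.573)

Fisher z: z_r = atanh(r) = ½·ln((1+0.44)/(1−0.44)) = 0.472231
SE(z) = 1/√(n−3) = 1/√204 = 0.070014
99% ⇒ z* = 2.576; margin = 2.576·0.070014 = 0.180356
CI on z-scale: (0.291875, 0.652587)
Back-transform: tanh(0.291875) = 0.283860, tanh(0.652587) = 0.573409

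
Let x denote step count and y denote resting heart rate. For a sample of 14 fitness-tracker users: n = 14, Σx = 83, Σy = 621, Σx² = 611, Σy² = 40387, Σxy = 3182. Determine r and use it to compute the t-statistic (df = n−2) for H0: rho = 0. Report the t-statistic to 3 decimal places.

S_xy = nΣxy − ΣxΣy = 14·3182 − 83·621 = 44548 − 51543 = -6995
S_xx = nΣx² − (Σx)² = 14·611 − 83² = 8554 − 6889 = 1665
S_yy = nΣy² − (Σy)² = 14·40387 − 621² = 565418 − 385641 = 179777
r = S_xy / √(S_xx·S_yy) = -6995 / √(1665·179777) = -6995 / √299328705 = -6995 / 17301.1186 = -0.4043
t = r·√(n−2)/√(1−r²) = -0.4043·√12 / √(1−0.163458) = -1.400536 / 0.914627 = -1.531

-1.531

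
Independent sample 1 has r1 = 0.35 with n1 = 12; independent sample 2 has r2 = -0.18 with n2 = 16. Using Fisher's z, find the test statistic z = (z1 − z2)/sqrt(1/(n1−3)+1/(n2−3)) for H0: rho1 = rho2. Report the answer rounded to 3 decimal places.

Fisher z-transforms: z1 = atanh(0.35) = 0.365444, z2 = atanh(-0.18) = -0.181983; difference d = 0.547427
Var(d) = 1/9 + 1/13 = 0.1111111 + 0.0769231 = 0.1880342
z = d/√Var(d) = 0.547427 / √0.1880342 = 0.547427 / 0.433629 = 1.262

1.262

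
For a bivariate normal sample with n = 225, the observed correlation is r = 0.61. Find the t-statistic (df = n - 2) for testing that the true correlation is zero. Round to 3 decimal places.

11.496

1 − r² = 1 − 0.3721 = 0.6279;  √(1−r²) = 0.792401
√(n−2) = √223 = 14.933185
t = r·√(n−2)/√(1−r²) = 0.61 · 14.933185 / 0.792401 = 11.496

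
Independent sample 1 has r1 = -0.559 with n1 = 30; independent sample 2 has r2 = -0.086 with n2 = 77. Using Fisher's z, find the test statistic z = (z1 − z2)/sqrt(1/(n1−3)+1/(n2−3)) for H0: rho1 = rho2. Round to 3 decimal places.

-2.425

Fisher z-transforms: z1 = atanh(-0.559) = -0.631377, z2 = atanh(-0.086) = -0.086213; difference d = -0.545164
Var(d) = 1/27 + 1/74 = 0.0370370 + 0.0135135 = 0.0505505
z = d/√Var(d) = -0.545164 / √0.0505505 = -0.545164 / 0.224834 = -2.425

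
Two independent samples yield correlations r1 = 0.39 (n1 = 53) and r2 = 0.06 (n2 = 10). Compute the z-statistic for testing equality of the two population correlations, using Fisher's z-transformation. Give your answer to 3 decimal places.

0.872

z1 = atanh(0.39) = 0.411800,  z2 = atanh(0.06) = 0.060072
SE = √(1/(n1−3) + 1/(n2−3)) = √(1/50 + 1/7) = √(0.0200000 + 0.1428571) = √0.1628571 = 0.403556
z = (z1 − z2)/SE = (0.411800 − 0.060072) / 0.403556 = 0.351728 / 0.403556 = 0.872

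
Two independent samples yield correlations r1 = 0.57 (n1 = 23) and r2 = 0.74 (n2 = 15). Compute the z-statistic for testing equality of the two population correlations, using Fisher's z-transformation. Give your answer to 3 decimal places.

Fisher z-transforms: z1 = atanh(0.57) = 0.647523, z2 = atanh(0.74) = 0.950479; difference d = -0.302956
Var(d) = 1/20 + 1/12 = 0.0500000 + 0.0833333 = 0.1333333
z = d/√Var(d) = -0.302956 / √0.1333333 = -0.302956 / 0.365148 = -0.830

-0.830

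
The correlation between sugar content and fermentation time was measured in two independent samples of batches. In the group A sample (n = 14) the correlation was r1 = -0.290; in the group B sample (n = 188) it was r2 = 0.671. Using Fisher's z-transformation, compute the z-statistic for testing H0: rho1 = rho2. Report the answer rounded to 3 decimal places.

-3.580

z1 = atanh(-0.290) = -0.298566,  z2 = atanh(0.671) = 0.812560
SE = √(1/(n1−3) + 1/(n2−3)) = √(1/11 + 1/185) = √(0.0909091 + 0.0054054) = √0.0963145 = 0.310346
z = (z1 − z2)/SE = (-0.298566 − 0.812560) / 0.310346 = -1.111126 / 0.310346 = -3.580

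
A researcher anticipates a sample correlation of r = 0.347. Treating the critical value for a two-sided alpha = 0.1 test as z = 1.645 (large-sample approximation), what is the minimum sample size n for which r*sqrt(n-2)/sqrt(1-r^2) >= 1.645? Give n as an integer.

Need r·√(n−2)/√(1−r²) ≥ 1.645
√(n−2) ≥ 1.645·√(1−0.120409) / 0.347 = 1.645·0.937865 / 0.347 = 4.4461
n−2 ≥ 19.7678  ⇒  n ≥ 21.7678
Smallest integer n = 22

22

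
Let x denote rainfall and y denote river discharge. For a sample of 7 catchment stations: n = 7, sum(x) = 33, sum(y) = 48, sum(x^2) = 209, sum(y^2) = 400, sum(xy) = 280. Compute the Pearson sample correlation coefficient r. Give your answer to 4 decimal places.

S_xy = nΣxy − ΣxΣy = 7·280 − 33·48 = 1960 − 1584 = 376
S_xx = nΣx² − (Σx)² = 7·209 − 33² = 1463 − 1089 = 374
S_yy = nΣy² − (Σy)² = 7·400 − 48² = 2800 − 2304 = 496
r = S_xy / √(S_xx·S_yy) = 376 / √(374·496) = 376 / √185504 = 376 / 430.7018 = 0.8730

0.8730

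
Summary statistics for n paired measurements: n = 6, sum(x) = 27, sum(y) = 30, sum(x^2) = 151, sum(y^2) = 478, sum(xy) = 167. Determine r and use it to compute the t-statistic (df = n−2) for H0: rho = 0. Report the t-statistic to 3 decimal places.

0.688

Numerator: nΣxy − (Σx)(Σy) = 6·167 − (27)(30) = 192
Denominator: √[(nΣx²−(Σx)²)(nΣy²−(Σy)²)]
  nΣx²−(Σx)² = 6·151 − 729 = 177;  nΣy²−(Σy)² = 6·478 − 900 = 1968
  √(177·1968) = √348336 = 590.2000
r = 192 / 590.2000 = 0.3253
t = r·√(n−2)/√(1−r²) = 0.3253·√4 / √(1−0.105820) = 0.650600 / 0.945611 = 0.688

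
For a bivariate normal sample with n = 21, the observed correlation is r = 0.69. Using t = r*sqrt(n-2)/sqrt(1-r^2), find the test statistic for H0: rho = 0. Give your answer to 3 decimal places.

1 − r² = 1 − 0.4761 = 0.5239;  √(1−r²) = 0.723809
√(n−2) = √19 = 4.358899
t = r·√(n−2)/√(1−r²) = 0.69 · 4.358899 / 0.723809 = 4.155

4.155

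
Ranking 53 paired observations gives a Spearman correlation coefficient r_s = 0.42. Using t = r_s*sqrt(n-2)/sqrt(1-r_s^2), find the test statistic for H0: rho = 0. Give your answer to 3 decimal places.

1 − r_s² = 1 − 0.1764 = 0.8236;  √(1−r_s²) = 0.907524
√(n−2) = √51 = 7.141428
t = r_s·√(n−2)/√(1−r_s²) = 0.42 · 7.141428 / 0.907524 = 3.305

3.305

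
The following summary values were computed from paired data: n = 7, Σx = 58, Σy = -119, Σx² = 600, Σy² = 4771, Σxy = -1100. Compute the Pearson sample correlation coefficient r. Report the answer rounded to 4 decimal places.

-0.1990

S_xy = nΣxy − ΣxΣy = 7·(-1100) − 58·(-119) = -7700 − (-6902) = -798
S_xx = nΣx² − (Σx)² = 7·600 − 58² = 4200 − 3364 = 836
S_yy = nΣy² − (Σy)² = 7·4771 − (-119)² = 33397 − 14161 = 19236
r = S_xy / √(S_xx·S_yy) = -798 / √(836·19236) = -798 / √16081296 = -798 / 4010.1491 = -0.1990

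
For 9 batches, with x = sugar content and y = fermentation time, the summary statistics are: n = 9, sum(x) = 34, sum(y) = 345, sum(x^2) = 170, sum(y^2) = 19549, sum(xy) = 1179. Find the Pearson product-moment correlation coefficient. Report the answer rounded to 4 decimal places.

-0.2425

S_xy = nΣxy − ΣxΣy = 9·1179 − 34·345 = 10611 − 11730 = -1119
S_xx = nΣx² − (Σx)² = 9·170 − 34² = 1530 − 1156 = 374
S_yy = nΣy² − (Σy)² = 9·19549 − 345² = 175941 − 119025 = 56916
r = S_xy / √(S_xx·S_yy) = -1119 / √(374·56916) = -1119 / √21286584 = -1119 / 4613.7386 = -0.2425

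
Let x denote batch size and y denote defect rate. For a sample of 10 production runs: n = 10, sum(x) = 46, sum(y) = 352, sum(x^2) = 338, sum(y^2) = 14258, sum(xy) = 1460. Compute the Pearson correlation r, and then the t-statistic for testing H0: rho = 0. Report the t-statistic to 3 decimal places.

-0.981

S_xy = nΣxy − ΣxΣy = 10·1460 − 46·352 = 14600 − 16192 = -1592
S_xx = nΣx² − (Σx)² = 10·338 − 46² = 3380 − 2116 = 1264
S_yy = nΣy² − (Σy)² = 10·14258 − 352² = 142580 − 123904 = 18676
r = S_xy / √(S_xx·S_yy) = -1592 / √(1264·18676) = -1592 / √23606464 = -1592 / 4858.6484 = -0.3277
t = r·√(n−2)/√(1−r²) = -0.3277·√8 / √(1−0.107387) = -0.926876 / 0.944782 = -0.981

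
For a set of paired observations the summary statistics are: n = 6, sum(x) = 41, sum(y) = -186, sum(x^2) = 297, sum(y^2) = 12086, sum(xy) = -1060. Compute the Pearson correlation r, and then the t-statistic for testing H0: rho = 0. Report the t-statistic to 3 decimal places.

1.697

Numerator: nΣxy − (Σx)(Σy) = 6·(-1060) − (41)(-186) = 1266
Denominator: √[(nΣx²−(Σx)²)(nΣy²−(Σy)²)]
  nΣx²−(Σx)² = 6·297 − 1681 = 101;  nΣy²−(Σy)² = 6·12086 − 34596 = 37920
  √(101·37920) = √3829920 = 1957.0181
r = 1266 / 1957.0181 = 0.6469
t = r·√(n−2)/√(1−r²) = 0.6469·√4 / √(1−0.418480) = 1.293800 / 0.762575 = 1.697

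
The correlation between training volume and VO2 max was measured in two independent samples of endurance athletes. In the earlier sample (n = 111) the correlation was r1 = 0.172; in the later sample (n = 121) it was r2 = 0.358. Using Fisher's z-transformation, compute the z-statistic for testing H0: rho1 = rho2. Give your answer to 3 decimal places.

z1 = atanh(0.172) = 0.173727,  z2 = atanh(0.358) = 0.374590
SE = √(1/(n1−3) + 1/(n2−3)) = √(1/108 + 1/118) = √(0.0092593 + 0.0084746) = √0.0177339 = 0.133169
z = (z1 − z2)/SE = (0.173727 − 0.374590) / 0.133169 = -0.200863 / 0.133169 = -1.508

-1.508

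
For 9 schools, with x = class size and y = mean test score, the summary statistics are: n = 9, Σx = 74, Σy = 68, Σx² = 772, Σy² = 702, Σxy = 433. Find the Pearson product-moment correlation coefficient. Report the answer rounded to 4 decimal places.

-0.7188

S_xy = nΣxy − ΣxΣy = 9·433 − 74·68 = 3897 − 5032 = -1135
S_xx = nΣx² − (Σx)² = 9·772 − 74² = 6948 − 5476 = 1472
S_yy = nΣy² − (Σy)² = 9·702 − 68² = 6318 − 4624 = 1694
r = S_xy / √(S_xx·S_yy) = -1135 / √(1472·1694) = -1135 / √2493568 = -1135 / 1579.1035 = -0.7188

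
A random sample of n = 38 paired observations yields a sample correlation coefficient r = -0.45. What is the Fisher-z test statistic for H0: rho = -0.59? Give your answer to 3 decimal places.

z_r = atanh(-0.45) = -0.484700,  z_0 = atanh(-0.59) = -0.677666
SE = 1/√(n−3) = 1/√35 = 0.169031
z = (z_r − z_0)/SE = (-0.484700 − (-0.677666)) / 0.169031 = 0.192966 / 0.169031 = 1.142

1.142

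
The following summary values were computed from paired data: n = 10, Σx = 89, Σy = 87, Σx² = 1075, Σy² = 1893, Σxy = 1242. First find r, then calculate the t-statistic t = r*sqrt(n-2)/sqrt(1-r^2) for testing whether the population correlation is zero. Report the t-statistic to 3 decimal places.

4.129

Numerator: nΣxy − (Σx)(Σy) = 10·1242 − (89)(87) = 4677
Denominator: √[(nΣx²−(Σx)²)(nΣy²−(Σy)²)]
  nΣx²−(Σx)² = 10·1075 − 7921 = 2829;  nΣy²−(Σy)² = 10·1893 − 7569 = 11361
  √(2829·11361) = √32140269 = 5669.2388
r = 4677 / 5669.2388 = 0.8250
t = r·√(n−2)/√(1−r²) = 0.8250·√8 / √(1−0.680625) = 2.333452 / 0.565133 = 4.129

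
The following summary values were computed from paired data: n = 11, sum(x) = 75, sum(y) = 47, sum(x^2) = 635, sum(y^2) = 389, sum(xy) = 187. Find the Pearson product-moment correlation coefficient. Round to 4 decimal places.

-0.8749

Numerator: nΣxy − (Σx)(Σy) = 11·187 − (75)(47) = -1468
Denominator: √[(nΣx²−(Σx)²)(nΣy²−(Σy)²)]
  nΣx²−(Σx)² = 11·635 − 5625 = 1360;  nΣy²−(Σy)² = 11·389 − 2209 = 2070
  √(1360·2070) = √2815200 = 1677.8558
r = -1468 / 1677.8558 = -0.8749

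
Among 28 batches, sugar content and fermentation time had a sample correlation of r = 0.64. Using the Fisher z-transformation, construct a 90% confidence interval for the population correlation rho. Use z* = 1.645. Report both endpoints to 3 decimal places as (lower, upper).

Fisher z: z_r = atanh(r) = ½·ln((1+0.64)/(1−0.64)) = 0.758174
SE(z) = 1/√(n−3) = 1/√25 = 0.200000
90% ⇒ z* = 1.645; margin = 1.645·0.200000 = 0.329000
CI on z-scale: (0.429174, 1.087174)
Back-transform: tanh(0.429174) = 0.404631, tanh(1.087174) = 0.795844

(0.405, 0.796)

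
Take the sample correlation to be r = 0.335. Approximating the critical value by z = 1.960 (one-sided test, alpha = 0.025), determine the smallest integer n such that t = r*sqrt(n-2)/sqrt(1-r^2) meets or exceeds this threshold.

33

r√(n−2)/√(1−r²) ≥ 1.960  ⇔  n−2 ≥ (1.960)²·(1−r²)/r²
(1−r²)/r² = (1−0.112225)/0.112225 = 7.9107
n ≥ 2 + 3.8416·7.9107 = 2 + 30.3897 = 32.3897
⌈32.3897⌉ = 33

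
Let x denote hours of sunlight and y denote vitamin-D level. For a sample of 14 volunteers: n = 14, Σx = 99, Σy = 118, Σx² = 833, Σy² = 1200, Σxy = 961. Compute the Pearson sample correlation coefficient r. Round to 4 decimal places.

Numerator: nΣxy − (Σx)(Σy) = 14·961 − (99)(118) = 1772
Denominator: √[(nΣx²−(Σx)²)(nΣy²−(Σy)²)]
  nΣx²−(Σx)² = 14·833 − 9801 = 1861;  nΣy²−(Σy)² = 14·1200 − 13924 = 2876
  √(1861·2876) = √5352236 = 2313.4900
r = 1772 / 2313.4900 = 0.7659

0.7659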